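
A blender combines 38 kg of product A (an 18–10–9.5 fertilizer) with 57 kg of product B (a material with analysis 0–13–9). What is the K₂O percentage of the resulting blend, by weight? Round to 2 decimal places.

9.20% K₂O

Total mass = 38 + 57 = 95 kg.
K₂O mass = 9.5%×38 + 9%×57 = 8.74 kg.
% K₂O = 8.74 / 95 = 9.2%.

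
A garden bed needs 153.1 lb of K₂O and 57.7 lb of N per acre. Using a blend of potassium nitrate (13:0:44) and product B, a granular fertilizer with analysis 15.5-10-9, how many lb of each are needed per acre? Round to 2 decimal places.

328.10 lb potassium nitrate, 97.08 lb product B

Per-acre balance (a = potassium nitrate, b = product B):
K₂O: 0.44·a + 0.09·b = 153.1
N: 0.13·a + 0.155·b = 57.7
From row1: a = (153.1 − 0.09·b) / 0.44.
Into row2: 0.13·(153.1 − 0.09·b)/0.44 + 0.155·b = 57.7 → b = 97.0796, a = 328.097.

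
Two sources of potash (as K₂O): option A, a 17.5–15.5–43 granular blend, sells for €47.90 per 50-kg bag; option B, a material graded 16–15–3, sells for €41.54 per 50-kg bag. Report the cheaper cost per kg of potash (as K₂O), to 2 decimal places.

€2.23 per kg K₂O (option A)

option A: K₂O per bag = 50 × 43% = 21.5 kg; cost = 47.90 / 21.5 = €2.2279/kg K₂O.
option B: K₂O per bag = 50 × 3% = 1.5 kg; cost = 41.54 / 1.5 = €27.6933/kg K₂O.
option A is cheaper.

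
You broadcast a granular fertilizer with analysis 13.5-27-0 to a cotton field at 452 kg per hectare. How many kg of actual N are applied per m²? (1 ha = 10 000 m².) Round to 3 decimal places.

nitrogen per hectare = 452 × 13.5% = 61.02 kg.
Convert to per m²: 61.02 × 0.0001 = 0.006102 kg.

0.006 kg N per sq m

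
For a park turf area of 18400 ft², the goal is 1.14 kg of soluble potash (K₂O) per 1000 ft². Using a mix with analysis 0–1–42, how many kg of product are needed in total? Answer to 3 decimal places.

Product per 1000 ft² = 1.14 / 42% = 2.71429 kg.
Total product = 2.71429 × 18400 / 1000 = 49.9429 kg.

49.943 kg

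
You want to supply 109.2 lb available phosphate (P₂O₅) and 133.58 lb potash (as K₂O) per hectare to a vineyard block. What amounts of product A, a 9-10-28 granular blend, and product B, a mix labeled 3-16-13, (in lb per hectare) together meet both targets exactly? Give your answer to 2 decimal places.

225.69 lb product A, 541.45 lb product B

With a, b = lb per hectare of product A and product B:
P₂O₅: 0.1·a + 0.16·b = 109.2
K₂O: 0.28·a + 0.13·b = 133.58
Eliminate b: (row1) − 0.16/0.13·(row2) → -0.244615·a = -55.2062, so a = 225.686.
Then b = (133.58 − 0.28·225.686) / 0.13 = 541.447.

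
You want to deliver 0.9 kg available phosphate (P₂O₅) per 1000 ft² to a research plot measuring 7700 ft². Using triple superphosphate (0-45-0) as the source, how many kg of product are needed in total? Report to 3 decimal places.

Product per 1000 ft² = 0.9 / 45% = 2 kg.
Total product = 2 × 7700 / 1000 = 15.4 kg.

15.400 kg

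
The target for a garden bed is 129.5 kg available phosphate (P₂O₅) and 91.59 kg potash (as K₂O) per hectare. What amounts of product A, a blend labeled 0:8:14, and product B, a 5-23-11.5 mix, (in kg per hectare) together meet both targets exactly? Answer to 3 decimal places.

268.400 kg product A, 469.687 kg product B

Let a = kg of product A, b = kg of product B (per hectare).
P₂O₅: 0.08·a + 0.23·b = 129.5
K₂O: 0.14·a + 0.115·b = 91.59
From row1: a = (129.5 − 0.23·b) / 0.08.
Into row2: 0.14·(129.5 − 0.23·b)/0.08 + 0.115·b = 91.59 → b = 469.68696, a = 268.4.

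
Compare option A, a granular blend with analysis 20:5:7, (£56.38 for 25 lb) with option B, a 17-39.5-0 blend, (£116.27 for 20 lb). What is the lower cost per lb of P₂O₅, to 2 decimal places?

£14.72 per lb P₂O₅ (option B)

option A: P₂O₅ per bag = 25 × 5% = 1.25 lb; cost = 56.38 / 1.25 = £45.1040/lb P₂O₅.
option B: P₂O₅ per bag = 20 × 39.5% = 7.9 lb; cost = 116.27 / 7.9 = £14.7177/lb P₂O₅.
option B is cheaper.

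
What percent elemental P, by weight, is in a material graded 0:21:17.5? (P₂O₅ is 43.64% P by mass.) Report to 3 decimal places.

9.164% P

%P = 21 × 0.4364 = 9.1644%.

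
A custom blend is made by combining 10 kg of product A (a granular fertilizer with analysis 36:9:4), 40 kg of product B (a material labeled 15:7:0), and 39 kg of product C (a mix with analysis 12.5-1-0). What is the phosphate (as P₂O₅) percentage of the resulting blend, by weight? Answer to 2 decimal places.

Total mass = 10 + 40 + 39 = 89 kg.
P₂O₅ mass = 9%×10 + 7%×40 + 1%×39 = 4.09 kg.
% P₂O₅ = 4.09 / 89 = 4.59551%.

4.60% P₂O₅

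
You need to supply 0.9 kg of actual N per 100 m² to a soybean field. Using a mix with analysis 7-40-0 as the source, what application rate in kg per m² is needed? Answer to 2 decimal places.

0.13 kg of product per sq m

Product per 100 m² = 0.9 / 7% = 12.8571 kg.
Convert to per m²: 12.8571 × 0.01 = 0.128571 kg.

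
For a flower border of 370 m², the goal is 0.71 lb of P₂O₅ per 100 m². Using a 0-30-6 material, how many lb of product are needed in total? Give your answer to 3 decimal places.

Product per 100 m² = 0.71 / 30% = 2.36667 lb.
Total product = 2.36667 × 370 / 100 = 8.75667 lb.

8.757 lb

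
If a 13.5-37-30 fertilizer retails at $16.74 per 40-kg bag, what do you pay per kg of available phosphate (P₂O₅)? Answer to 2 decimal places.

P₂O₅ in bag = 40 × 37% = 14.8 kg.
Cost per kg P₂O₅ = $16.74 / 14.8 = $1.1311.

$1.13 per kg P₂O₅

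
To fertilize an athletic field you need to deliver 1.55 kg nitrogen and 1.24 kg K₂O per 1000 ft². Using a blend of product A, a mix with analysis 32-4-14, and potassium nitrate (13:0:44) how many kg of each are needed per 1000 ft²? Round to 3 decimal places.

With a, b = kg per 1000 ft² of product A and potassium nitrate:
N: 0.32·a + 0.13·b = 1.55
K₂O: 0.14·a + 0.44·b = 1.24
Eliminate a: (row1) − 0.32/0.14·(row2) → -0.875714·b = -1.28429, so b = 1.46656.
Back-substitute: a = (1.55 − 0.13·1.46656) / 0.32 = 4.24796.

4.248 kg product A, 1.467 kg potassium nitrate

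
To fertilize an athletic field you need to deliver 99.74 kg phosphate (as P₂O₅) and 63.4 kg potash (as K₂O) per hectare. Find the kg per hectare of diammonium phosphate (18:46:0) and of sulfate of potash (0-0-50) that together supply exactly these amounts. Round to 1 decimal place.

216.8 kg diammonium phosphate, 126.8 kg sulfate of potash

Per-hectare balance (a = diammonium phosphate, b = sulfate of potash):
P₂O₅: 0.46·a + 0·b = 99.74
K₂O: 0·a + 0.5·b = 63.4
Solving simultaneously: a = 216.826, b = 126.8.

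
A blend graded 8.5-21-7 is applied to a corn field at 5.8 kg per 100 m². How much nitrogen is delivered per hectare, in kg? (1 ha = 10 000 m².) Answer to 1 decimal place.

49.3 kg N per hectare

nitrogen per 100 m² = 5.8 × 8.5% = 0.493 kg.
Convert to per hectare: 0.493 × 100 = 49.3 kg.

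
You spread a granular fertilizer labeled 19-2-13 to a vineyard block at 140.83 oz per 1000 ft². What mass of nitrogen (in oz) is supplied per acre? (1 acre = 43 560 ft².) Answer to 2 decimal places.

nitrogen per 1000 ft² = 140.83 × 19% = 26.7577 oz.
Convert to per acre: 26.7577 × 43.56 = 1165.565 oz.

1165.57 oz N per acre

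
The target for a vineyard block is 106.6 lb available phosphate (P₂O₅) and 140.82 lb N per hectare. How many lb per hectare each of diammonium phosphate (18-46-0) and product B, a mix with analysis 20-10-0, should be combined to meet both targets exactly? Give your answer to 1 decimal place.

Let a = lb of diammonium phosphate, b = lb of product B (per hectare).
P₂O₅: 0.46·a + 0.1·b = 106.6
N: 0.18·a + 0.2·b = 140.82
Solving simultaneously: a = 97.8108, b = 616.07.

97.8 lb diammonium phosphate, 616.1 lb product B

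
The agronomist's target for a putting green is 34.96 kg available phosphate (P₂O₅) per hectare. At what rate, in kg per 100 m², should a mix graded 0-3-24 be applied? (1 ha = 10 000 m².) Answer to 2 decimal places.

Product per hectare = 34.96 / 3% = 1165.33 kg.
Convert to per 100 m²: 1165.33 × 0.01 = 11.6533 kg.

11.65 kg of product per hundred sq m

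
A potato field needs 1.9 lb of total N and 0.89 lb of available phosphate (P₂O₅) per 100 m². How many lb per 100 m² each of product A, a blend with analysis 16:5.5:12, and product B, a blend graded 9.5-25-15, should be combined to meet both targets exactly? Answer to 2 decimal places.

11.23 lb product A, 1.09 lb product B

With a, b = lb per 100 m² of product A and product B:
N: 0.16·a + 0.095·b = 1.9
P₂O₅: 0.055·a + 0.25·b = 0.89
Solving simultaneously: a = 11.2279, b = 1.08986.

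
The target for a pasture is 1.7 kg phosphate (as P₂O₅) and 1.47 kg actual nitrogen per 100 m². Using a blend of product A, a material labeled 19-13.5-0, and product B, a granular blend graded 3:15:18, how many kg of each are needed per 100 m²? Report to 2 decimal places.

Let a = kg of product A, b = kg of product B (per 100 m²).
P₂O₅: 0.135·a + 0.15·b = 1.7
N: 0.19·a + 0.03·b = 1.47
Eliminate b: (row1) − 0.15/0.03·(row2) → -0.815·a = -5.65, so a = 6.93252.
Then b = (1.47 − 0.19·6.93252) / 0.03 = 5.09407.

6.93 kg product A, 5.09 kg product B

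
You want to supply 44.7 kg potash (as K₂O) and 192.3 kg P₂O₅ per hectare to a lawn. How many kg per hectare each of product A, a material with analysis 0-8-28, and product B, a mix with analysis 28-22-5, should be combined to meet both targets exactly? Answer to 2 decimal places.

3.80 kg product A, 872.71 kg product B

Per-hectare balance (a = product A, b = product B):
K₂O: 0.28·a + 0.05·b = 44.7
P₂O₅: 0.08·a + 0.22·b = 192.3
Eliminate b: (row1) − 0.05/0.22·(row2) → 0.261818·a = 0.995455, so a = 3.80208.
Then b = (192.3 − 0.08·3.80208) / 0.22 = 872.708.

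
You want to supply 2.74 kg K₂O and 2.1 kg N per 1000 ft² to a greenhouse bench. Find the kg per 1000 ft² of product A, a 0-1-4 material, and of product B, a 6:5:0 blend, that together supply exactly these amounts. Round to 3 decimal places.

68.500 kg product A, 35.000 kg product B

With a, b = kg per 1000 ft² of product A and product B:
K₂O: 0.04·a + 0·b = 2.74
N: 0·a + 0.06·b = 2.1
Solving simultaneously: a = 68.5, b = 35.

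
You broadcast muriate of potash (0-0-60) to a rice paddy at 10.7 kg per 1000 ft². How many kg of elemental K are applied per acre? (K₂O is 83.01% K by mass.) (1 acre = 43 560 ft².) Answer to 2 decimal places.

K₂O per 1000 ft² = 10.7 × 60% = 6.42 kg.
Elemental K = 6.42 × 0.8301 = 5.32924 kg per 1000 ft².
Convert to per acre: 5.32924 × 43.56 = 232.142 kg.

232.14 kg K per acre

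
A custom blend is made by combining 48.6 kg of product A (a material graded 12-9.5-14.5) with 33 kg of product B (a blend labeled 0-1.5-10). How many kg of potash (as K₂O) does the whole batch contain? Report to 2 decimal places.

K₂O mass = 14.5%×48.6 + 10%×33 = 10.347 kg.

10.35 kg K₂O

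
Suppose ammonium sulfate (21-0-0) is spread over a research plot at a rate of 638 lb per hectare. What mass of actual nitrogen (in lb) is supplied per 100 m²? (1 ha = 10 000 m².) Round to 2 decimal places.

nitrogen per hectare = 638 × 21% = 133.98 lb.
Convert to per 100 m²: 133.98 × 0.01 = 1.3398 lb.

1.34 lb N per hundred sq m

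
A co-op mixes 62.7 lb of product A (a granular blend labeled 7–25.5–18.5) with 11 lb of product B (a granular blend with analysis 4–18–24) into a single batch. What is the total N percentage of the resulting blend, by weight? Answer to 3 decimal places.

Total mass = 62.7 + 11 = 73.7 lb.
N mass = 7%×62.7 + 4%×11 = 4.829 lb.
% N = 4.829 / 73.7 = 6.55224%.

6.552% N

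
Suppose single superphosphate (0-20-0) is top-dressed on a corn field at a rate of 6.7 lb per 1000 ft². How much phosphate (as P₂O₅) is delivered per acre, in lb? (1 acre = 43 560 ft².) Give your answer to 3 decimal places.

P₂O₅ per 1000 ft² = 6.7 × 20% = 1.34 lb.
Convert to per acre: 1.34 × 43.56 = 58.3704 lb.

58.370 lb P₂O₅ per acre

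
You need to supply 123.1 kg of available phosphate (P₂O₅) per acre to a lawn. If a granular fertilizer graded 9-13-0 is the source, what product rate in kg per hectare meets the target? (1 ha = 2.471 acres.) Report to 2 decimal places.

2339.85 kg of product per hectare

Product per acre = 123.1 / 13% = 946.923 kg.
Convert to per hectare: 946.923 × 2.471 = 2339.847 kg.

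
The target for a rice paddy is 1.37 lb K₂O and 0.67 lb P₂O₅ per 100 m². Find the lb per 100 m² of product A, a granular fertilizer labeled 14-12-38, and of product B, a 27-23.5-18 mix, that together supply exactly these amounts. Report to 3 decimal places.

2.974 lb product A, 1.332 lb product B

Per-100 m² balance (a = product A, b = product B):
K₂O: 0.38·a + 0.18·b = 1.37
P₂O₅: 0.12·a + 0.235·b = 0.67
From row1: a = (1.37 − 0.18·b) / 0.38.
Into row2: 0.12·(1.37 − 0.18·b)/0.38 + 0.235·b = 0.67 → b = 1.33235, a = 2.97415.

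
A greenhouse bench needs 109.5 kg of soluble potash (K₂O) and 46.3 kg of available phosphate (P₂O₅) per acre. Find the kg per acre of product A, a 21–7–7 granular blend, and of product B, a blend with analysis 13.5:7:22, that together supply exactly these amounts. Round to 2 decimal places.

Per-acre balance (a = product A, b = product B):
K₂O: 0.07·a + 0.22·b = 109.5
P₂O₅: 0.07·a + 0.07·b = 46.3
From row1: a = (109.5 − 0.22·b) / 0.07.
Into row2: 0.07·(109.5 − 0.22·b)/0.07 + 0.07·b = 46.3 → b = 421.333, a = 240.095.

240.10 kg product A, 421.33 kg product B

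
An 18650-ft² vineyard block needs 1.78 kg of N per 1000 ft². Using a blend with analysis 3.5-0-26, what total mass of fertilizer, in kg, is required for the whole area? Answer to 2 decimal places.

948.49 kg

Product per 1000 ft² = 1.78 / 3.5% = 50.8571 kg.
Total product = 50.8571 × 18650 / 1000 = 948.486 kg.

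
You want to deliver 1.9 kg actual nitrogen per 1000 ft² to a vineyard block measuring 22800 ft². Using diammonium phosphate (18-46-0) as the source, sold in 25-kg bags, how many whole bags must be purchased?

10 bags

Product per 1000 ft² = 1.9 / 18% = 10.5556 kg.
Total product = 10.5556 × 22800 / 1000 = 240.667 kg.
Bags = ⌈240.667 / 25⌉ = 10.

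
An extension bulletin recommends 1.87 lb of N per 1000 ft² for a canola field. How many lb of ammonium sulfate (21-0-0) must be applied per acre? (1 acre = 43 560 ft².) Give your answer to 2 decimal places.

387.89 lb of product per acre

Product per 1000 ft² = 1.87 / 21% = 8.90476 lb.
Convert to per acre: 8.90476 × 43.56 = 387.891 lb.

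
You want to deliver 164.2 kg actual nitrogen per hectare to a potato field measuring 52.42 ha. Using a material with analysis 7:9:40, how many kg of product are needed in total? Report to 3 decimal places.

Product per hectare = 164.2 / 7% = 2345.71 kg.
Total product = 2345.71 × 52.42 = 122962.3429 kg.

122962.343 kg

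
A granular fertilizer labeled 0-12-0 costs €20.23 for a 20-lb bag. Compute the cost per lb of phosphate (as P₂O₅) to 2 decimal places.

P₂O₅ in bag = 20 × 12% = 2.4 lb.
Cost per lb P₂O₅ = €20.23 / 2.4 = €8.4292.

€8.43 per lb P₂O₅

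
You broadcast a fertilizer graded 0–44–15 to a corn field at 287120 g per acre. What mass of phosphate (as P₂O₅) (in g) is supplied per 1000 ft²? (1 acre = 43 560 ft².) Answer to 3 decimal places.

2900.202 g P₂O₅ per thousand sq ft

P₂O₅ per acre = 287120 × 44% = 126333 g.
Convert to per 1000 ft²: 126333 × 0.0229568 = 2900.20202 g.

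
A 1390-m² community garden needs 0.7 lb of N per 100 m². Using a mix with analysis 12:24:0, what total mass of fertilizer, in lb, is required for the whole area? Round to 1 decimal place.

Product per 100 m² = 0.7 / 12% = 5.83333 lb.
Total product = 5.83333 × 1390 / 100 = 81.0833 lb.

81.1 lb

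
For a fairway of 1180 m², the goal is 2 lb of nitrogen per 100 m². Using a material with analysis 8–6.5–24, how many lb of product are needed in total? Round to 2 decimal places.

Product per 100 m² = 2 / 8% = 25 lb.
Total product = 25 × 1180 / 100 = 295 lb.

295.00 lb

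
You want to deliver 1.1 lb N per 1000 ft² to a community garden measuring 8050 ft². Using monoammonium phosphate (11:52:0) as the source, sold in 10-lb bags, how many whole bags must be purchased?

Product per 1000 ft² = 1.1 / 11% = 10 lb.
Total product = 10 × 8050 / 1000 = 80.5 lb.
Bags = ⌈80.5 / 10⌉ = 9.

9 bags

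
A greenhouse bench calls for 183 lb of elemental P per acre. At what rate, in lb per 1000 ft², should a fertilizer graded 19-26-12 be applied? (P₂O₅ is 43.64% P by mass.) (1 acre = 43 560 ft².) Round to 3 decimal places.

As P₂O₅: 183 / 0.4364 = 419.34 lb per acre.
Product per acre = 419.34 / 26% = 1612.85 lb.
Convert to per 1000 ft²: 1612.85 × 0.0229568 = 37.0259 lb.

37.026 lb of product per thousand sq ft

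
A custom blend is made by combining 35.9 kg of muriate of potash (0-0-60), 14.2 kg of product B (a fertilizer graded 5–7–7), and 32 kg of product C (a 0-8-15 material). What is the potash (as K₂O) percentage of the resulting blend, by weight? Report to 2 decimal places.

33.29% K₂O

Total mass = 35.9 + 14.2 + 32 = 82.1 kg.
K₂O mass = 60%×35.9 + 7%×14.2 + 15%×32 = 27.334 kg.
% K₂O = 27.334 / 82.1 = 33.2935%.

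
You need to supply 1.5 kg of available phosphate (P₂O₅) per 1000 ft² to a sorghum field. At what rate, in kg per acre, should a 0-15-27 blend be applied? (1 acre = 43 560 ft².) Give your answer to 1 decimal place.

435.6 kg of product per acre

Product per 1000 ft² = 1.5 / 15% = 10 kg.
Convert to per acre: 10 × 43.56 = 435.6 kg.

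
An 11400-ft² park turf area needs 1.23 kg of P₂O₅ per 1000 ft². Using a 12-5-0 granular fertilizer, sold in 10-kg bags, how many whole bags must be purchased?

Product per 1000 ft² = 1.23 / 5% = 24.6 kg.
Total product = 24.6 × 11400 / 1000 = 280.44 kg.
Bags = ⌈280.44 / 10⌉ = 29.

29 bags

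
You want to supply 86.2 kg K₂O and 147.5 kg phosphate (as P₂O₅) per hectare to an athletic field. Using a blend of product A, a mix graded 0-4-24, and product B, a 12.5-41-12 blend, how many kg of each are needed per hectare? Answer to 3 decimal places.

188.483 kg product A, 341.368 kg product B

With a, b = kg per hectare of product A and product B:
K₂O: 0.24·a + 0.12·b = 86.2
P₂O₅: 0.04·a + 0.41·b = 147.5
Eliminate a: (row1) − 0.24/0.04·(row2) → -2.34·b = -798.8, so b = 341.3675.
Back-substitute: a = (86.2 − 0.12·341.3675) / 0.24 = 188.4829.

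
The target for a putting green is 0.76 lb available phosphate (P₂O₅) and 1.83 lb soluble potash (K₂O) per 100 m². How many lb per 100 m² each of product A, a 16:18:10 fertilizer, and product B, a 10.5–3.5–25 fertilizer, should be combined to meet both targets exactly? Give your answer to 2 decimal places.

3.03 lb product A, 6.11 lb product B

Per-100 m² balance (a = product A, b = product B):
P₂O₅: 0.18·a + 0.035·b = 0.76
K₂O: 0.1·a + 0.25·b = 1.83
Eliminate b: (row1) − 0.035/0.25·(row2) → 0.166·a = 0.5038, so a = 3.03494.
Then b = (1.83 − 0.1·3.03494) / 0.25 = 6.10602.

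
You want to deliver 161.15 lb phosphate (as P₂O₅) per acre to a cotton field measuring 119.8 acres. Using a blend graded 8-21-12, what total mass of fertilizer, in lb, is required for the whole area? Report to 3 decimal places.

Product per acre = 161.15 / 21% = 767.381 lb.
Total product = 767.381 × 119.8 = 91932.2381 lb.

91932.238 lb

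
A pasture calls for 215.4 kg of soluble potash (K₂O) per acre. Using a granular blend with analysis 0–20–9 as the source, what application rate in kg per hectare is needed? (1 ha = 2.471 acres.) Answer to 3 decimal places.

5913.927 kg of product per hectare

Product per acre = 215.4 / 9% = 2393.33 kg.
Convert to per hectare: 2393.33 × 2.471 = 5913.9267 kg.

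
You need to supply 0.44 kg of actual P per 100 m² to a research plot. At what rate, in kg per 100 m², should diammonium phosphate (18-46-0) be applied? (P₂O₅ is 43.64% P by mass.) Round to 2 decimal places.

As P₂O₅: 0.44 / 0.4364 = 1.00825 kg per 100 m².
Product per 100 m² = 1.00825 / 46% = 2.19185 kg.

2.19 kg of product per hundred sq m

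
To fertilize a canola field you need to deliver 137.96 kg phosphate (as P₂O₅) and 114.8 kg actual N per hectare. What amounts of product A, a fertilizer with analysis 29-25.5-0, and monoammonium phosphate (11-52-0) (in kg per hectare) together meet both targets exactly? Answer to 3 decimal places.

362.692 kg product A, 87.449 kg monoammonium phosphate

Let a = kg of product A, b = kg of monoammonium phosphate (per hectare).
P₂O₅: 0.255·a + 0.52·b = 137.96
N: 0.29·a + 0.11·b = 114.8
Eliminate a: (row1) − 0.255/0.29·(row2) → 0.423276·b = 37.0152, so b = 87.4493.
Back-substitute: a = (137.96 − 0.52·87.4493) / 0.255 = 362.6916.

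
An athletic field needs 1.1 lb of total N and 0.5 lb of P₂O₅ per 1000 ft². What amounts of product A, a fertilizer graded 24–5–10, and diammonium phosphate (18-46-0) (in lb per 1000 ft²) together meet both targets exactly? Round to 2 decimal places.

4.10 lb product A, 0.64 lb diammonium phosphate

Per-1000 ft² balance (a = product A, b = diammonium phosphate):
N: 0.24·a + 0.18·b = 1.1
P₂O₅: 0.05·a + 0.46·b = 0.5
From row1: a = (1.1 − 0.18·b) / 0.24.
Into row2: 0.05·(1.1 − 0.18·b)/0.24 + 0.46·b = 0.5 → b = 0.641026, a = 4.10256.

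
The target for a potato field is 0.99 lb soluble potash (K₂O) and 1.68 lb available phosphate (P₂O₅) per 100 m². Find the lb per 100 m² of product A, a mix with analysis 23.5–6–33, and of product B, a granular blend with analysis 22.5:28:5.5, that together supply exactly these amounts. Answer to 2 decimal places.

Per-100 m² balance (a = product A, b = product B):
K₂O: 0.33·a + 0.055·b = 0.99
P₂O₅: 0.06·a + 0.28·b = 1.68
Solving simultaneously: a = 2.07407, b = 5.55556.

2.07 lb product A, 5.56 lb product B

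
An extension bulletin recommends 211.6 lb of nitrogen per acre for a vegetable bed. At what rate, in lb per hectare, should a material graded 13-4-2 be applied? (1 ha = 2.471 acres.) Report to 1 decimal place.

Product per acre = 211.6 / 13% = 1627.69 lb.
Convert to per hectare: 1627.69 × 2.471 = 4022.03 lb.

4022.0 lb of product per hectare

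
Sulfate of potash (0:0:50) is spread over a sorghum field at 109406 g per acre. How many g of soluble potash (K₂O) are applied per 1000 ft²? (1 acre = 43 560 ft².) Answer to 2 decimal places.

K₂O per acre = 109406 × 50% = 54703 g.
Convert to per 1000 ft²: 54703 × 0.0229568 = 1255.808 g.

1255.81 g K₂O per thousand sq ft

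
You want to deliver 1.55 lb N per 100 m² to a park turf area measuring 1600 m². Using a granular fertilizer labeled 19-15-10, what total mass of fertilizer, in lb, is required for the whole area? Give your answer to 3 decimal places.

130.526 lb

Product per 100 m² = 1.55 / 19% = 8.15789 lb.
Total product = 8.15789 × 1600 / 100 = 130.5263 lb.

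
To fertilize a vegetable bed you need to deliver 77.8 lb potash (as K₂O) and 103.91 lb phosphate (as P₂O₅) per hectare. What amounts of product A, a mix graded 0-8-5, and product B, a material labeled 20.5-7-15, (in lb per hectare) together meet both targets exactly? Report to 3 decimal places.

1193.000 lb product A, 121.000 lb product B

With a, b = lb per hectare of product A and product B:
K₂O: 0.05·a + 0.15·b = 77.8
P₂O₅: 0.08·a + 0.07·b = 103.91
Eliminate b: (row1) − 0.15/0.07·(row2) → -0.121429·a = -144.864, so a = 1193.
Then b = (103.91 − 0.08·1193) / 0.07 = 121.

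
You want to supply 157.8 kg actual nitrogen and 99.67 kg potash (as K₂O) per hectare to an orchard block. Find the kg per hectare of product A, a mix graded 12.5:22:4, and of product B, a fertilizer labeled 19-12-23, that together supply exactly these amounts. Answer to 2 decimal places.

820.65 kg product A, 290.63 kg product B

Per-hectare balance (a = product A, b = product B):
N: 0.125·a + 0.19·b = 157.8
K₂O: 0.04·a + 0.23·b = 99.67
Eliminate b: (row1) − 0.19/0.23·(row2) → 0.0919565·a = 75.4639, so a = 820.648.
Then b = (99.67 − 0.04·820.648) / 0.23 = 290.626.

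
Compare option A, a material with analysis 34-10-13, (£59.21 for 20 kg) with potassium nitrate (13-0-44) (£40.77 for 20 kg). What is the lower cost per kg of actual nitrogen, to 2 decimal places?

£8.71 per kg N (option A)

option A: N per bag = 20 × 34% = 6.8 kg; cost = 59.21 / 6.8 = £8.7074/kg N.
potassium nitrate: N per bag = 20 × 13% = 2.6 kg; cost = 40.77 / 2.6 = £15.6808/kg N.
option A is cheaper.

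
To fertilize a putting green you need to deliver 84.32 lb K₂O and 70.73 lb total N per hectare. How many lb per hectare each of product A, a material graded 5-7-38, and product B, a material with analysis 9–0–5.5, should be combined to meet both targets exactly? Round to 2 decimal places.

117.60 lb product A, 720.55 lb product B

With a, b = lb per hectare of product A and product B:
K₂O: 0.38·a + 0.055·b = 84.32
N: 0.05·a + 0.09·b = 70.73
Solving simultaneously: a = 117.604, b = 720.553.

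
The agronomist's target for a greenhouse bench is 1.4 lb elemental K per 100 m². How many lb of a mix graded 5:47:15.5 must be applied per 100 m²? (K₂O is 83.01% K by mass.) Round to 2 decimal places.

As K₂O: 1.4 / 0.8301 = 1.68654 lb per 100 m².
Product per 100 m² = 1.68654 / 15.5% = 10.8809 lb.

10.88 lb of product per hundred sq m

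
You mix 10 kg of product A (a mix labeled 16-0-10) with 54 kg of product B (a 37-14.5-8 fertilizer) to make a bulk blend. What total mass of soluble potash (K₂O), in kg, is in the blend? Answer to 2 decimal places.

5.32 kg K₂O

K₂O mass = 10%×10 + 8%×54 = 5.32 kg.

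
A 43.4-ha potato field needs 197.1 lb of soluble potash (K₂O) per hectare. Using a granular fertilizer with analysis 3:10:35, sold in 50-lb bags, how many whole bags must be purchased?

489 bags

Product per hectare = 197.1 / 35% = 563.143 lb.
Total product = 563.143 × 43.4 = 24440.4 lb.
Bags = ⌈24440.4 / 50⌉ = 489.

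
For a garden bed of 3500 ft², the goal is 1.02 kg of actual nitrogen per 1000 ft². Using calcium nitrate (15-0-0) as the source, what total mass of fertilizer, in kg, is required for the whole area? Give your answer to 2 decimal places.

23.80 kg

Product per 1000 ft² = 1.02 / 15% = 6.8 kg.
Total product = 6.8 × 3500 / 1000 = 23.8 kg.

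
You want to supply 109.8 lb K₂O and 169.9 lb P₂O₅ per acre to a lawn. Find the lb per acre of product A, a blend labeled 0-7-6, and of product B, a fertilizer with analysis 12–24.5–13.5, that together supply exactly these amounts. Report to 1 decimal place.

With a, b = lb per acre of product A and product B:
K₂O: 0.06·a + 0.135·b = 109.8
P₂O₅: 0.07·a + 0.245·b = 169.9
Eliminate b: (row1) − 0.135/0.245·(row2) → 0.0214286·a = 16.1816, so a = 755.143.
Then b = (169.9 − 0.07·755.143) / 0.245 = 477.714.

755.1 lb product A, 477.7 lb product B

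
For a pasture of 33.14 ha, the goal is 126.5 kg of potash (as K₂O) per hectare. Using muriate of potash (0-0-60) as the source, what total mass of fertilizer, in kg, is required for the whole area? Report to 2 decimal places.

Product per hectare = 126.5 / 60% = 210.833 kg.
Total product = 210.833 × 33.14 = 6987.017 kg.

6987.02 kg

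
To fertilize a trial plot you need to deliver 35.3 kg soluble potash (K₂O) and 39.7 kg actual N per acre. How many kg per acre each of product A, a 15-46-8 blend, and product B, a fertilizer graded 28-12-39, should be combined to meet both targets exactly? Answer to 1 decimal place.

155.1 kg product A, 58.7 kg product B

With a, b = kg per acre of product A and product B:
K₂O: 0.08·a + 0.39·b = 35.3
N: 0.15·a + 0.28·b = 39.7
Solving simultaneously: a = 155.097, b = 58.6981.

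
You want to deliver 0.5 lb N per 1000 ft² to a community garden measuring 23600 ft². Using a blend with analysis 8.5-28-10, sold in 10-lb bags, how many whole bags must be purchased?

Product per 1000 ft² = 0.5 / 8.5% = 5.88235 lb.
Total product = 5.88235 × 23600 / 1000 = 138.824 lb.
Bags = ⌈138.824 / 10⌉ = 14.

14 bags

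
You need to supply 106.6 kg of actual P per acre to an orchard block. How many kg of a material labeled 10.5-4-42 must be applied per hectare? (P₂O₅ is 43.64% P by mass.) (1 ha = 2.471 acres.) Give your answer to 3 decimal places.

As P₂O₅: 106.6 / 0.4364 = 244.271 kg per acre.
Product per acre = 244.271 / 4% = 6106.78 kg.
Convert to per hectare: 6106.78 × 2.471 = 15089.8602 kg.

15089.860 kg of product per hectare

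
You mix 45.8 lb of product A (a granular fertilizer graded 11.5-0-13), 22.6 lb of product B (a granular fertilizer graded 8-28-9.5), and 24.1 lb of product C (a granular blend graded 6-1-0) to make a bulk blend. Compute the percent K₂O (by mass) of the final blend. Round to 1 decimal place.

Total mass = 45.8 + 22.6 + 24.1 = 92.5 lb.
K₂O mass = 13%×45.8 + 9.5%×22.6 + 0%×24.1 = 8.101 lb.
% K₂O = 8.101 / 92.5 = 8.75784%.

8.8% K₂O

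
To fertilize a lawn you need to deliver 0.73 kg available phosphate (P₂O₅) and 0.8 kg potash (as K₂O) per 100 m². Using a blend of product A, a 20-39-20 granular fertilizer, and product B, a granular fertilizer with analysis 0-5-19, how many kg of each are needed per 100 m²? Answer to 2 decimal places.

Let a = kg of product A, b = kg of product B (per 100 m²).
P₂O₅: 0.39·a + 0.05·b = 0.73
K₂O: 0.2·a + 0.19·b = 0.8
From row1: a = (0.73 − 0.05·b) / 0.39.
Into row2: 0.2·(0.73 − 0.05·b)/0.39 + 0.19·b = 0.8 → b = 2.5897, a = 1.53978.

1.54 kg product A, 2.59 kg product B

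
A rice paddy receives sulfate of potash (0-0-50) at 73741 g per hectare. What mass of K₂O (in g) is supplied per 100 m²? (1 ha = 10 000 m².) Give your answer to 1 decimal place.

368.7 g K₂O per hundred sq m

K₂O per hectare = 73741 × 50% = 36870.5 g.
Convert to per 100 m²: 36870.5 × 0.01 = 368.705 g.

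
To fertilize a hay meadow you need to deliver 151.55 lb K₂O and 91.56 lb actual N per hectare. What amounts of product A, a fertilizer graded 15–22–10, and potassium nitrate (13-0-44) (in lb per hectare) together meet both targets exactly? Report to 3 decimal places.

Per-hectare balance (a = product A, b = potassium nitrate):
K₂O: 0.1·a + 0.44·b = 151.55
N: 0.15·a + 0.13·b = 91.56
Solving simultaneously: a = 388.3943, b = 256.1604.

388.394 lb product A, 256.160 lb potassium nitrate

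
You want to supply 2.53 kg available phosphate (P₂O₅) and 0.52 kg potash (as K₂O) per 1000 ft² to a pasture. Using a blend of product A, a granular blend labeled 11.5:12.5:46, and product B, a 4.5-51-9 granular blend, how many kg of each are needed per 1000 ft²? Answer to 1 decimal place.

Per-1000 ft² balance (a = product A, b = product B):
P₂O₅: 0.125·a + 0.51·b = 2.53
K₂O: 0.46·a + 0.09·b = 0.52
Eliminate b: (row1) − 0.51/0.09·(row2) → -2.48167·a = -0.416667, so a = 0.167898.
Then b = (0.52 − 0.46·0.167898) / 0.09 = 4.91963.

0.2 kg product A, 4.9 kg product B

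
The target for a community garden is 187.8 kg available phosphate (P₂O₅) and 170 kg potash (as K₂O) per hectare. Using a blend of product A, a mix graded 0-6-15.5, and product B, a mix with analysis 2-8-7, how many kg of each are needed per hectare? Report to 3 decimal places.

55.366 kg product A, 2305.976 kg product B

With a, b = kg per hectare of product A and product B:
P₂O₅: 0.06·a + 0.08·b = 187.8
K₂O: 0.155·a + 0.07·b = 170
Solving simultaneously: a = 55.3659, b = 2305.9756.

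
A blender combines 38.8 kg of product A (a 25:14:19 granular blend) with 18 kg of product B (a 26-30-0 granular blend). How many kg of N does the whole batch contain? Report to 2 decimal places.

14.38 kg N

N mass = 25%×38.8 + 26%×18 = 14.38 kg.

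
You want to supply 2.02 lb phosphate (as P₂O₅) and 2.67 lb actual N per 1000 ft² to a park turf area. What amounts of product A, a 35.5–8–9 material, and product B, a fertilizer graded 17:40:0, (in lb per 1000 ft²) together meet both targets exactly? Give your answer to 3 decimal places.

Let a = lb of product A, b = lb of product B (per 1000 ft²).
P₂O₅: 0.08·a + 0.4·b = 2.02
N: 0.355·a + 0.17·b = 2.67
Solving simultaneously: a = 5.6433, b = 3.92134.

5.643 lb product A, 3.921 lb product B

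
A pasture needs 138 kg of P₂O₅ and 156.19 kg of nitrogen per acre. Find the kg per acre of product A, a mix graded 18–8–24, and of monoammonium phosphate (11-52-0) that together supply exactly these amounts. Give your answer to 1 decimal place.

With a, b = kg per acre of product A and monoammonium phosphate:
P₂O₅: 0.08·a + 0.52·b = 138
N: 0.18·a + 0.11·b = 156.19
From row1: a = (138 − 0.52·b) / 0.08.
Into row2: 0.18·(138 − 0.52·b)/0.08 + 0.11·b = 156.19 → b = 145.575, a = 778.759.

778.8 kg product A, 145.6 kg monoammonium phosphate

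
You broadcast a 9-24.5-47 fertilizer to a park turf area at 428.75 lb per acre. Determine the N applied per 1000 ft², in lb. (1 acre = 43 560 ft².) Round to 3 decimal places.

nitrogen per acre = 428.75 × 9% = 38.5875 lb.
Convert to per 1000 ft²: 38.5875 × 0.0229568 = 0.885847 lb.

0.886 lb N per thousand sq ft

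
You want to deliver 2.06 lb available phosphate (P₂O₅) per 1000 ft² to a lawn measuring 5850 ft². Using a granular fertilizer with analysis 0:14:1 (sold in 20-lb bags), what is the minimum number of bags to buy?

5 bags

Product per 1000 ft² = 2.06 / 14% = 14.7143 lb.
Total product = 14.7143 × 5850 / 1000 = 86.0786 lb.
Bags = ⌈86.0786 / 20⌉ = 5.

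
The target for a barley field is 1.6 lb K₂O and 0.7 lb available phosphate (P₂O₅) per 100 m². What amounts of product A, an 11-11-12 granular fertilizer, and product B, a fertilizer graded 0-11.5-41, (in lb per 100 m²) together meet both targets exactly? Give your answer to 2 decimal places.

3.29 lb product A, 2.94 lb product B

Per-100 m² balance (a = product A, b = product B):
K₂O: 0.12·a + 0.41·b = 1.6
P₂O₅: 0.11·a + 0.115·b = 0.7
From row1: a = (1.6 − 0.41·b) / 0.12.
Into row2: 0.11·(1.6 − 0.41·b)/0.12 + 0.115·b = 0.7 → b = 2.9393, a = 3.29073.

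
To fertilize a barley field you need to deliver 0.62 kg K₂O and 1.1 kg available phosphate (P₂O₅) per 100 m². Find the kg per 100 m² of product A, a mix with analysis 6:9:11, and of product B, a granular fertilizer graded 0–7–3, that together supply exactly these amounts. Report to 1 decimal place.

Let a = kg of product A, b = kg of product B (per 100 m²).
K₂O: 0.11·a + 0.03·b = 0.62
P₂O₅: 0.09·a + 0.07·b = 1.1
Eliminate a: (row1) − 0.11/0.09·(row2) → -0.0555556·b = -0.724444, so b = 13.04.
Back-substitute: a = (0.62 − 0.03·13.04) / 0.11 = 2.08.

2.1 kg product A, 13.0 kg product B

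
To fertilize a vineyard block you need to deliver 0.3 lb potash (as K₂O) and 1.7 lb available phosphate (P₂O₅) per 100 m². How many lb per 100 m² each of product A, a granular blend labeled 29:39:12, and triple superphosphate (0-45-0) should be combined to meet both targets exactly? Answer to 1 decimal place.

Let a = lb of product A, b = lb of triple superphosphate (per 100 m²).
K₂O: 0.12·a + 0·b = 0.3
P₂O₅: 0.39·a + 0.45·b = 1.7
Eliminate b: (row1) − 0/0.45·(row2) → 0.12·a = 0.3, so a = 2.5.
Then b = (1.7 − 0.39·2.5) / 0.45 = 1.61111.

2.5 lb product A, 1.6 lb triple superphosphate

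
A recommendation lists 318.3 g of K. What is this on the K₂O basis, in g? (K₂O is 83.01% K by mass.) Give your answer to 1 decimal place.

K₂O = 318.3 / 0.8301 = 383.448 g.

383.4 g K₂O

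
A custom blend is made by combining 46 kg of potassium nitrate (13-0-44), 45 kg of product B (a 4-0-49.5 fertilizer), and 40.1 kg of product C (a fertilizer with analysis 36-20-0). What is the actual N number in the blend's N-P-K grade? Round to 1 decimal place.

16.9% N

Total mass = 46 + 45 + 40.1 = 131.1 kg.
N mass = 13%×46 + 4%×45 + 36%×40.1 = 22.216 kg.
% N = 22.216 / 131.1 = 16.9458%.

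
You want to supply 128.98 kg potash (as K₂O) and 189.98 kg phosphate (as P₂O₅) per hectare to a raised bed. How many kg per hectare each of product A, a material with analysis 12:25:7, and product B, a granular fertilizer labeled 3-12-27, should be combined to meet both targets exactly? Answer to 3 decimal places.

606.041 kg product A, 320.582 kg product B

Let a = kg of product A, b = kg of product B (per hectare).
K₂O: 0.07·a + 0.27·b = 128.98
P₂O₅: 0.25·a + 0.12·b = 189.98
Eliminate a: (row1) − 0.07/0.25·(row2) → 0.2364·b = 75.7856, so b = 320.5821.
Back-substitute: a = (128.98 − 0.27·320.5821) / 0.07 = 606.0406.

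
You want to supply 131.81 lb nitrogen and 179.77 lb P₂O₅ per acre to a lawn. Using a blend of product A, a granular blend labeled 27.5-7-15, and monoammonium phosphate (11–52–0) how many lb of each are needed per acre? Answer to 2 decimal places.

360.43 lb product A, 297.19 lb monoammonium phosphate

Let a = lb of product A, b = lb of monoammonium phosphate (per acre).
N: 0.275·a + 0.11·b = 131.81
P₂O₅: 0.07·a + 0.52·b = 179.77
From row1: a = (131.81 − 0.11·b) / 0.275.
Into row2: 0.07·(131.81 − 0.11·b)/0.275 + 0.52·b = 179.77 → b = 297.192, a = 360.432.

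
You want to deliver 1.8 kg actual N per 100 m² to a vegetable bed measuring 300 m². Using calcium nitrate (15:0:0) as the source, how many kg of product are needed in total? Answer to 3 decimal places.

36.000 kg

Product per 100 m² = 1.8 / 15% = 12 kg.
Total product = 12 × 300 / 100 = 36 kg.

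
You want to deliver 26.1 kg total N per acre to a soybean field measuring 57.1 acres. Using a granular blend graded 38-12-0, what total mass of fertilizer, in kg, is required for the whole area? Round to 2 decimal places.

Product per acre = 26.1 / 38% = 68.6842 kg.
Total product = 68.6842 × 57.1 = 3921.868 kg.

3921.87 kg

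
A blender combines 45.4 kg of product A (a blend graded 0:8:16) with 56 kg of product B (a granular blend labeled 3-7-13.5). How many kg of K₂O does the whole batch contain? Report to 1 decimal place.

K₂O mass = 16%×45.4 + 13.5%×56 = 14.824 kg.

14.8 kg K₂O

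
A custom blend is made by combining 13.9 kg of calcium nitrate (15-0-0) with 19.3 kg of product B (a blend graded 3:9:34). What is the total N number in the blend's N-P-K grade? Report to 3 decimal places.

8.024% N

Total mass = 13.9 + 19.3 = 33.2 kg.
N mass = 15%×13.9 + 3%×19.3 = 2.664 kg.
% N = 2.664 / 33.2 = 8.0241%.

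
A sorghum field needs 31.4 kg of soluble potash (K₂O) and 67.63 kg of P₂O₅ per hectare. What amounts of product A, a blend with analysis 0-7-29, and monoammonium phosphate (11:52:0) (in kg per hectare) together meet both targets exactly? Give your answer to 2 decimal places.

Per-hectare balance (a = product A, b = monoammonium phosphate):
K₂O: 0.29·a + 0·b = 31.4
P₂O₅: 0.07·a + 0.52·b = 67.63
From row1: a = (31.4 − 0·b) / 0.29.
Into row2: 0.07·(31.4 − 0·b)/0.29 + 0.52·b = 67.63 → b = 115.482, a = 108.276.

108.28 kg product A, 115.48 kg monoammonium phosphate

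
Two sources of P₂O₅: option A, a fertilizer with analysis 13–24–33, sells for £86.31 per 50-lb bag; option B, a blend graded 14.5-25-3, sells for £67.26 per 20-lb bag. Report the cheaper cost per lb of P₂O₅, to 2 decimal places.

option A: P₂O₅ per bag = 50 × 24% = 12 lb; cost = 86.31 / 12 = £7.1925/lb P₂O₅.
option B: P₂O₅ per bag = 20 × 25% = 5 lb; cost = 67.26 / 5 = £13.4520/lb P₂O₅.
option A is cheaper.

£7.19 per lb P₂O₅ (option A)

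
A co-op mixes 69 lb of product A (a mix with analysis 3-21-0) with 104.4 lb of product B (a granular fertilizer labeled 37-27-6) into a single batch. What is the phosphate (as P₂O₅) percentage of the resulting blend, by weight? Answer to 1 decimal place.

Total mass = 69 + 104.4 = 173.4 lb.
P₂O₅ mass = 21%×69 + 27%×104.4 = 42.678 lb.
% P₂O₅ = 42.678 / 173.4 = 24.6125%.

24.6% P₂O₅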